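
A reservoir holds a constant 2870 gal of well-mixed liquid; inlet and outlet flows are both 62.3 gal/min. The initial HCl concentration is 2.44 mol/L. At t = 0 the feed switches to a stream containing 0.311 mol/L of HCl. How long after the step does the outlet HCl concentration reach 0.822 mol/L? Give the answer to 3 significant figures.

65.7 min

Species balance: V dC/dt = Q(C_in − C) ⇒ τ = V/Q = 46.067 min.
C(t) = C_in + (C₀ − C_in) e^(−t/τ). Set C = 0.822 and solve for t:
e^(−t/τ) = (C − C_in)/(C₀ − C_in) = (0.822 − 0.311)/(2.44 − 0.311) = 0.24002
t = −τ ln(…) = 46.067 × 1.4270 = 65.740 min.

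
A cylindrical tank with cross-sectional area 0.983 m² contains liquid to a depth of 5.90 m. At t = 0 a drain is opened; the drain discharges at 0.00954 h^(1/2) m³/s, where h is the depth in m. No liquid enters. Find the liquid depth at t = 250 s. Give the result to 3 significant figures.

With no inflow, A dh/dt = −0.00954 √h.
∫ h^(−1/2) dh = −(0.00954/A) ∫ dt, giving 2√h = 2√h₀ − (0.00954/A) t.
√h = √5.90 − 0.00954·250/(2·0.983) = 2.4290 − 1.2131 = 1.2159.
h = 1.2159² = 1.4783 m.

1.48 m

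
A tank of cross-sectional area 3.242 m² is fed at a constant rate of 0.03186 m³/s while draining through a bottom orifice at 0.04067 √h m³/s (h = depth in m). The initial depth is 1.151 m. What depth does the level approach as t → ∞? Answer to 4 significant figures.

0.6137 m

Mass balance (ρ constant): A dh/dt = Q_in − 0.04067 √h. At steady state dh/dt = 0:
Q_in = 0.04067 √h_ss ⇒ √h_ss = 0.03186/0.04067 = 0.783378.
h_ss = 0.783378² = 0.613682 m. (Since h₀ = 1.151 m > h_ss, the level will fall toward this value.)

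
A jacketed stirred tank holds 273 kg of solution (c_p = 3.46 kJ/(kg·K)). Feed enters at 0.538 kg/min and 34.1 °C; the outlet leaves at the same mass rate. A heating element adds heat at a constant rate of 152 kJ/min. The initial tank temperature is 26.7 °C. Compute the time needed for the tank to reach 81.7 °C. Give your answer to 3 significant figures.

488 min

M c_p dT/dt = ṁ c_p (T_in − T) + Q̇.
τ = M/ṁ = 507.43 min; T_ss = T_in + Q̇/(ṁ c_p) = 115.76 °C.
T(t) = T_ss + (T₀ − T_ss) e^(−t/τ). Set T = 81.7:
e^(−t/τ) = (81.7 − 115.76)/(26.7 − 115.76) = 0.38241
t = −507.43 · ln(0.38241) = 487.78 min.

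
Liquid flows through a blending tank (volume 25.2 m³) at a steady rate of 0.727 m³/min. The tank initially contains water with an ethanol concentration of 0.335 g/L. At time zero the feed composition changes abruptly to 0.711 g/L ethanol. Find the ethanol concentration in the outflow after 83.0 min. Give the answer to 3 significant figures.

0.677 g/L

Species balance on the tank: V dC/dt = Q(C_in − C).
So dC/dt = (C_in − C)/τ with τ = V/Q = 25.2/0.727 = 34.663 min.
Solution: C(t) = C_in + (C₀ − C_in) e^(−t/τ).
C(83.0) = 0.711 + (0.335 − 0.711)·e^(−83.0/34.663) = 0.711 + (-0.37600)·0.091220 = 0.67670 g/L.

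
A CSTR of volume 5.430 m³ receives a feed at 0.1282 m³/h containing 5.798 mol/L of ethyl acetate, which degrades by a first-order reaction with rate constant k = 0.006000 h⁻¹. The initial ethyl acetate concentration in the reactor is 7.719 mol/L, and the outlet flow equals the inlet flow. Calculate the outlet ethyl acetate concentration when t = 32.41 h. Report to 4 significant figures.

5.809 mol/L

Species balance: V dC/dt = Q C_in − Q C − k V C.
dC/dt = (Q/V) C_in − (Q/V + k) C; effective rate a = Q/V + k = 0.0236096 + 0.006000 = 0.0296096 h⁻¹.
C_ss = Q C_in/(Q + kV) = 4.62311 mol/L; C(t) = C_ss + (C₀ − C_ss) e^(−a t).
C(32.41) = 4.62311 + (3.09589)·e^(−0.0296096·32.41) = 4.62311 + (3.09589)·0.383028 = 5.80892 mol/L.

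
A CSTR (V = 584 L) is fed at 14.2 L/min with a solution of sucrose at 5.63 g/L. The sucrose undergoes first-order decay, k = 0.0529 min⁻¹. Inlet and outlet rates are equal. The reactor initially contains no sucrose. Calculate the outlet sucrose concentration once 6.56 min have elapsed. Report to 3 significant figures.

0.705 g/L

Species balance: V dC/dt = Q C_in − Q C − k V C.
dC/dt = (Q/V) C_in − (Q/V + k) C; effective rate a = Q/V + k = 0.024315 + 0.0529 = 0.077215 min⁻¹.
C_ss = Q C_in/(Q + kV) = 1.7729 g/L; C(t) = C_ss + (C₀ − C_ss) e^(−a t).
C(6.56) = 1.7729 + (-1.7729)·e^(−0.077215·6.56) = 1.7729 + (-1.7729)·0.60258 = 0.70458 g/L.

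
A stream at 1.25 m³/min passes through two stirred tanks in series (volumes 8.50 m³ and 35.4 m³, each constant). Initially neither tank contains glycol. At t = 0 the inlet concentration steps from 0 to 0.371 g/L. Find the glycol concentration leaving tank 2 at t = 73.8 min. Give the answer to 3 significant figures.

0.335 g/L

Species balance on tank i: dCᵢ/dt = (Cᵢ₋₁ − Cᵢ)/τᵢ with τᵢ = Vᵢ/Q.
τ₁ = 8.50/1.25 = 6.8000 min; τ₂ = 35.4/1.25 = 28.320 min.
Tank 1: C₁ = C_in(1 − e^(−t/τ₁)). Tank 2 (τ₁ ≠ τ₂): C₂ = C_in[1 − (τ₁ e^(−t/τ₁) − τ₂ e^(−t/τ₂))/(τ₁ − τ₂)].
At t = 73.8: e^(−t/τ₁) = 1.9348e-05, e^(−t/τ₂) = 0.073834.
C₂ = 0.371·[1 − (6.8000·1.9348e-05 − 28.320·0.073834)/(-21.520)] = 0.371·0.90284 = 0.33495 g/L.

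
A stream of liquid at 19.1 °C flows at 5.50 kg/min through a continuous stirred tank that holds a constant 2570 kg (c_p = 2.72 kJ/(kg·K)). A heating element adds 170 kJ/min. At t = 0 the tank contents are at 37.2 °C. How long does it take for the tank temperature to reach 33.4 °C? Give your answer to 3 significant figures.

Unsteady energy balance on the tank contents: M c_p dT/dt = ṁ c_p (T_in − T) + 170.
τ = M/ṁ = 467.27 min; T_ss = T_in + Q̇/(ṁ c_p) = 30.464 °C.
T(t) = T_ss + (T₀ − T_ss) e^(−t/τ). Set T = 33.4:
e^(−t/τ) = (33.4 − 30.464)/(37.2 − 30.464) = 0.43590
t = −467.27 · ln(0.43590) = 388.00 min.

388 min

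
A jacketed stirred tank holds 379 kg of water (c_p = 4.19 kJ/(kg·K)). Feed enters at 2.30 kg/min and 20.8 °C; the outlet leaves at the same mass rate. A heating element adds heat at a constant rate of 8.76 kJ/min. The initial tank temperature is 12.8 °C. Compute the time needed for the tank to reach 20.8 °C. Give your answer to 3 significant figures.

M c_p dT/dt = ṁ c_p (T_in − T) + Q̇.
τ = M/ṁ = 164.78 min; T_ss = T_in + Q̇/(ṁ c_p) = 21.709 °C.
T(t) = T_ss + (T₀ − T_ss) e^(−t/τ). Set T = 20.8:
e^(−t/τ) = (20.8 − 21.709)/(12.8 − 21.709) = 0.10203
t = −164.78 · ln(0.10203) = 376.11 min.

376 min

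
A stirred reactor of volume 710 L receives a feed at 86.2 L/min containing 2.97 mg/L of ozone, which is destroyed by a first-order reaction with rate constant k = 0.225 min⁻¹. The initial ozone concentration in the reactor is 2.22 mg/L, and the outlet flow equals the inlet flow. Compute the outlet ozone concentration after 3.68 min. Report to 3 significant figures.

1.37 mg/L

V dC/dt = Q(C_in − C) − k V C.
dC/dt = (Q/V) C_in − (Q/V + k) C; effective rate a = Q/V + k = 0.12141 + 0.225 = 0.34641 min⁻¹.
C_ss = Q C_in/(Q + kV) = 1.0409 mg/L; C(t) = C_ss + (C₀ − C_ss) e^(−a t).
C(3.68) = 1.0409 + (1.1791)·e^(−0.34641·3.68) = 1.0409 + (1.1791)·0.27949 = 1.3705 mg/L.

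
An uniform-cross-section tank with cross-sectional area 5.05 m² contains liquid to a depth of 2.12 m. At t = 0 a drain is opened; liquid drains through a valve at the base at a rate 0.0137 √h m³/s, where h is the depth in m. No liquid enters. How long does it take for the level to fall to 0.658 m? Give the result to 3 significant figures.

A dh/dt = −Q_out = −0.0137 √h.
∫ h^(−1/2) dh = −(0.0137/A) ∫ dt, giving 2√h = 2√h₀ − (0.0137/A) t.
t = 2A(√h₀ − √h)/0.0137 = 2·5.05·(√2.12 − √0.658)/0.0137
  = 10.100 × (1.4560 − 0.81117) / 0.0137 = 475.40 s.

475 s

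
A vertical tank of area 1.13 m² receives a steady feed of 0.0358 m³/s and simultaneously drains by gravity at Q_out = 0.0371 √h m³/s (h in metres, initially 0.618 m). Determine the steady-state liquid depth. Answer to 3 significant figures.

A dh/dt = Q_in − 0.0371 √h. Steady state requires inflow = outflow:
Q_in = 0.0371 √h_ss ⇒ √h_ss = 0.0358/0.0371 = 0.96496.
h_ss = 0.96496² = 0.93115 m. (Since h₀ = 0.618 m < h_ss, the level will rise toward this value.)

0.931 m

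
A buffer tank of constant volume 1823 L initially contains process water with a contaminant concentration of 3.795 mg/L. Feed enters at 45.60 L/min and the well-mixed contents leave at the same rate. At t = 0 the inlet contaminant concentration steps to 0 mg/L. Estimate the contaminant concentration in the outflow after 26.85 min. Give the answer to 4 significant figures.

1.939 mg/L

Unsteady species balance (constant V, well mixed): V dC/dt = Q(C_in − C).
So dC/dt = (C_in − C)/τ with τ = V/Q = 1823/45.60 = 39.9781 min.
This is linear first-order; C(t) = C_in + (C₀ − C_in) e^(−t/τ).
C(26.85) = 0 + (3.795 − 0)·e^(−26.85/39.9781) = 0 + (3.79500)·0.510881 = 1.93879 mg/L.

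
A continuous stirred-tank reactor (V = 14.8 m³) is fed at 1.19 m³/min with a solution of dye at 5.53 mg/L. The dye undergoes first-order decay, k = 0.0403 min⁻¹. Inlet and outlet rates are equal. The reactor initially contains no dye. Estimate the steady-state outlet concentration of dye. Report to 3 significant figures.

Accumulation = in − out − consumed: V dC/dt = Q C_in − Q C − k V C.
At steady state: 0 = Q C_in − (Q + kV) C_ss, so C_ss = Q C_in/(Q + kV).
C_ss = 1.19·5.53/(1.19 + 0.0403·14.8) = 6.5807/1.7864 = 3.6837 mg/L.

3.68 mg/L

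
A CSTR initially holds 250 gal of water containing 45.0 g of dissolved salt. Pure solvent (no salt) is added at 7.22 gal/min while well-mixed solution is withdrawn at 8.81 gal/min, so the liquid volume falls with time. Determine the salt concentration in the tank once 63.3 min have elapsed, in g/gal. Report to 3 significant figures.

0.0174 g/gal

Let m(t) be the amount of salt. Volume: V(t) = V₀ + (Q_in − Q_out) t = 250 − 1.5900 t; V(63.3) = 149.35 gal.
Solute balance: dm/dt = 0 − Q_out C = −Q_out m/V(t).
dm/m = −Q_out dt/(V₀ − 1.5900 t); integrating gives ln(m/m₀) = −(Q_out/(Q_in−Q_out)) ln(V/V₀).
m = m₀ (V₀/V)^(Q_out/(Q_in−Q_out)) = 45.0 × (250/149.35)^(-5.5409) = 2.5916 g.
C = m/V = 2.5916/149.35 = 0.017352 g/gal.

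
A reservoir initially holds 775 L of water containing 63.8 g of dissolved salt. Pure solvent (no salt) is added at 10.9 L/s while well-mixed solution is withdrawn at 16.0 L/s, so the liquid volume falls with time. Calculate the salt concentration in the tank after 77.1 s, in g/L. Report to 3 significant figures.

Let m(t) be the amount of salt. Volume: V(t) = V₀ + (Q_in − Q_out) t = 775 − 5.1000 t; V(77.1) = 381.79 L.
Species balance (pure solvent in): dm/dt = −Q_out · m/V(t).
Separate: dm/m = −Q_out dt/V(t) ⇒ ln(m/m₀) = −(Q_out/(Q_in−Q_out)) ln(V/V₀).
m = m₀ (V₀/V)^(Q_out/(Q_in−Q_out)) = 63.8 × (775/381.79)^(-3.1373) = 6.9213 g.
C = m/V = 6.9213/381.79 = 0.018129 g/L.

0.0181 g/L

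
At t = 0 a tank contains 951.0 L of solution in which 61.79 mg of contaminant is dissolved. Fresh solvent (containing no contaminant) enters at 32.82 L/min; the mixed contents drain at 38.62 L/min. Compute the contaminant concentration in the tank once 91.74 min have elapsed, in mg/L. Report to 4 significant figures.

0.0006279 mg/L

Total volume: dV/dt = Q_in − Q_out = -5.80000 L/min, so V(t) = 951.0 − 5.80000 t and V(91.74) = 418.908 L.
Species balance (pure solvent in): dm/dt = −Q_out · m/V(t).
Separate: dm/m = −Q_out dt/V(t) ⇒ ln(m/m₀) = −(Q_out/(Q_in−Q_out)) ln(V/V₀).
m = m₀ (V₀/V)^(Q_out/(Q_in−Q_out)) = 61.79 × (951.0/418.908)^(-6.65862) = 0.263049 mg.
C = m/V = 0.263049/418.908 = 0.000627941 mg/L.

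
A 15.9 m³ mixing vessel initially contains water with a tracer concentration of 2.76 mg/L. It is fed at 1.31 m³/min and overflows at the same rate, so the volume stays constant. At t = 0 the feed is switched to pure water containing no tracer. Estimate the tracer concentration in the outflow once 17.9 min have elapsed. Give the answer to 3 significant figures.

Accumulation = in − out for the solute gives V dC/dt = Q(C_in − C).
So dC/dt = (C_in − C)/τ with τ = V/Q = 15.9/1.31 = 12.137 min.
Integrating: C(t) = C_in + (C₀ − C_in) e^(−t/τ).
C(17.9) = 0 + (2.76 − 0)·e^(−17.9/12.137) = 0 + (2.7600)·0.22883 = 0.63157 mg/L.

0.632 mg/L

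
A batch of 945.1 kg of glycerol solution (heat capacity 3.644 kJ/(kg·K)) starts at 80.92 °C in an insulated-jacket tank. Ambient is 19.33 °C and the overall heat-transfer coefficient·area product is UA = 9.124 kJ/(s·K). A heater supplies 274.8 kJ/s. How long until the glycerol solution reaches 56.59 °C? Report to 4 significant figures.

559.8 s

Unsteady energy balance on the tank contents: M c_p dT/dt = −UA(T − T_amb) + Q̇.
τ = M c_p/UA = 377.460 s; T_ss = T_amb + Q̇/UA = 19.33 + 274.8/9.124 = 49.4484 °C.
T(t) = T_ss + (T₀ − T_ss)e^(−t/τ); set T = 56.59:
t = −τ ln[(T − T_ss)/(T₀ − T_ss)] = −377.460 · ln(0.226923) = 559.828 s.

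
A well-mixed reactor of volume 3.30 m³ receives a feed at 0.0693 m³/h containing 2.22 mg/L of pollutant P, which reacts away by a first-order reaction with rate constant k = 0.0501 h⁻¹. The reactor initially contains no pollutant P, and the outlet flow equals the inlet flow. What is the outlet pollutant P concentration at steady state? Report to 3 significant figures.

V dC/dt = Q(C_in − C) − k V C.
At steady state: 0 = Q C_in − (Q + kV) C_ss, so C_ss = Q C_in/(Q + kV).
C_ss = 0.0693·2.22/(0.0693 + 0.0501·3.30) = 0.15385/0.23463 = 0.65570 mg/L.

0.656 mg/L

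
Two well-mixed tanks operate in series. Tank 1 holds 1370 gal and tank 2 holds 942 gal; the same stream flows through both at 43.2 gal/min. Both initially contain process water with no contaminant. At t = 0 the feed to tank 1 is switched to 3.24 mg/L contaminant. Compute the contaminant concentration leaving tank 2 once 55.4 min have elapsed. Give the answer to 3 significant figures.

1.99 mg/L

Species balance on tank i: dCᵢ/dt = (Cᵢ₋₁ − Cᵢ)/τᵢ with τᵢ = Vᵢ/Q.
τ₁ = 1370/43.2 = 31.713 min; τ₂ = 942/43.2 = 21.806 min.
Tank 1: C₁ = C_in(1 − e^(−t/τ₁)). Tank 2 (τ₁ ≠ τ₂): C₂ = C_in[1 − (τ₁ e^(−t/τ₁) − τ₂ e^(−t/τ₂))/(τ₁ − τ₂)].
At t = 55.4: e^(−t/τ₁) = 0.17431, e^(−t/τ₂) = 0.078816.
C₂ = 3.24·[1 − (31.713·0.17431 − 21.806·0.078816)/(9.9074)] = 3.24·0.61551 = 1.9943 mg/L.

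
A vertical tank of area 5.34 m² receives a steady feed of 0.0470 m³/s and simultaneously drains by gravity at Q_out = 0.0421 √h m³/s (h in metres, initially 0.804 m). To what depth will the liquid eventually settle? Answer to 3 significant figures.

1.25 m

Mass balance (ρ constant): A dh/dt = Q_in − 0.0421 √h. At steady state dh/dt = 0:
Q_in = 0.0421 √h_ss ⇒ √h_ss = 0.0470/0.0421 = 1.1164.
h_ss = 1.1164² = 1.2463 m. (Since h₀ = 0.804 m < h_ss, the level will rise toward this value.)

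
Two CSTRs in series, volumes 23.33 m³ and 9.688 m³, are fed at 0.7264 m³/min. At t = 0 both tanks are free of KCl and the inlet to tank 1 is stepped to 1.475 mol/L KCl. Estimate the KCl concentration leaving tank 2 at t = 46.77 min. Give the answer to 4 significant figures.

0.9184 mol/L

Each tank obeys Vᵢ dCᵢ/dt = Q(Cᵢ₋₁ − Cᵢ), so τᵢ = Vᵢ/Q.
τ₁ = 23.33/0.7264 = 32.1173 min; τ₂ = 9.688/0.7264 = 13.3370 min.
Tank 1: C₁ = C_in(1 − e^(−t/τ₁)). Tank 2 (τ₁ ≠ τ₂): C₂ = C_in[1 − (τ₁ e^(−t/τ₁) − τ₂ e^(−t/τ₂))/(τ₁ − τ₂)].
At t = 46.77: e^(−t/τ₁) = 0.233115, e^(−t/τ₂) = 0.0299932.
C₂ = 1.475·[1 − (32.1173·0.233115 − 13.3370·0.0299932)/(18.7803)] = 1.475·0.622637 = 0.918389 mol/L.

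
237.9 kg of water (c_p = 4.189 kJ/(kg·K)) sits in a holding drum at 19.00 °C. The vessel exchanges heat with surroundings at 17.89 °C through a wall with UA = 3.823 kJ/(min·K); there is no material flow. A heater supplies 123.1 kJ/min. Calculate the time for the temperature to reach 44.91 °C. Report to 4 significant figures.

Lumped-capacitance energy balance: M c_p dT/dt = UA(T_amb − T) + Q̇.
τ = M c_p/UA = 260.676 min; T_ss = T_amb + Q̇/UA = 17.89 + 123.1/3.823 = 50.0898 °C.
T(t) = T_ss + (T₀ − T_ss)e^(−t/τ); set T = 44.91:
t = −τ ln[(T − T_ss)/(T₀ − T_ss)] = −260.676 · ln(0.166609) = 467.159 min.

467.2 min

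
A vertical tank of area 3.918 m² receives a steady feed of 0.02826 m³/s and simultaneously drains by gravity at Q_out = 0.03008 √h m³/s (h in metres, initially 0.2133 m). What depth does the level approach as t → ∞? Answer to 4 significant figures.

Mass balance (ρ constant): A dh/dt = Q_in − 0.03008 √h. At steady state dh/dt = 0:
Q_in = 0.03008 √h_ss ⇒ √h_ss = 0.02826/0.03008 = 0.939495.
h_ss = 0.939495² = 0.882650 m. (Since h₀ = 0.2133 m < h_ss, the level will rise toward this value.)

0.8827 m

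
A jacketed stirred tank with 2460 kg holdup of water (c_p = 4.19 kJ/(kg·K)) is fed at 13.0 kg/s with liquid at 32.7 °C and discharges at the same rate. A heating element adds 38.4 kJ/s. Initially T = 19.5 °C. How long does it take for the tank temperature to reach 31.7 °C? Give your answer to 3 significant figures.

397 s

Energy balance: M c_p dT/dt = ṁ c_p (T_in − T) + 38.4.
τ = M/ṁ = 189.23 s; T_ss = T_in + Q̇/(ṁ c_p) = 33.405 °C.
T(t) = T_ss + (T₀ − T_ss) e^(−t/τ). Set T = 31.7:
e^(−t/τ) = (31.7 − 33.405)/(19.5 − 33.405) = 0.12262
t = −189.23 · ln(0.12262) = 397.14 s.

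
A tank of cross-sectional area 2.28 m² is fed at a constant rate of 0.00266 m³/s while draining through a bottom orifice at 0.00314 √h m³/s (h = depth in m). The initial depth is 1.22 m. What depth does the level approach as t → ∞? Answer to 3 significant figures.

A dh/dt = Q_in − 0.00314 √h. Steady state requires inflow = outflow:
Q_in = 0.00314 √h_ss ⇒ √h_ss = 0.00266/0.00314 = 0.84713.
h_ss = 0.84713² = 0.71764 m. (Since h₀ = 1.22 m > h_ss, the level will fall toward this value.)

0.718 m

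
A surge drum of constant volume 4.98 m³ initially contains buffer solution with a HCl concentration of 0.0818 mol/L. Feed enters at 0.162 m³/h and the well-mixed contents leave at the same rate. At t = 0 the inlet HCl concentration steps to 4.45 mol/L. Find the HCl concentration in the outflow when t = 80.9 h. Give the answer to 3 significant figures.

Mass balance on the solute (V constant): V dC/dt = Q(C_in − C).
Rewrite as dC/dt + C/τ = C_in/τ, τ = V/Q = 30.741 h.
This is linear first-order; C(t) = C_in + (C₀ − C_in) e^(−t/τ).
C(80.9) = 4.45 + (0.0818 − 4.45)·e^(−80.9/30.741) = 4.45 + (-4.3682)·0.071957 = 4.1357 mol/L.

4.14 mol/L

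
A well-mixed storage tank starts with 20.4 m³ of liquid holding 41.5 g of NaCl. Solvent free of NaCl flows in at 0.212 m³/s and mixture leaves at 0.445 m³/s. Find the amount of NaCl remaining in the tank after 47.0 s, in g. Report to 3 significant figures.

Total volume: dV/dt = Q_in − Q_out = -0.23300 m³/s, so V(t) = 20.4 − 0.23300 t and V(47.0) = 9.4490 m³.
Solute balance: dm/dt = 0 − Q_out C = −Q_out m/V(t).
Separate: dm/m = −Q_out dt/V(t) ⇒ ln(m/m₀) = −(Q_out/(Q_in−Q_out)) ln(V/V₀).
m = m₀ (V₀/V)^(Q_out/(Q_in−Q_out)) = 41.5 × (20.4/9.4490)^(-1.9099) = 9.5430 g.

9.54 g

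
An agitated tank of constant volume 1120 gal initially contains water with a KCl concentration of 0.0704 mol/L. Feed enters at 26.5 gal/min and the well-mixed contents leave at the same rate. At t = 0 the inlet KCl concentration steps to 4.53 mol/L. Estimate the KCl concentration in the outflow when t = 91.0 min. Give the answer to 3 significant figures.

4.01 mol/L

Accumulation = in − out for the solute gives V dC/dt = Q(C_in − C).
So dC/dt = (C_in − C)/τ with τ = V/Q = 1120/26.5 = 42.264 min.
Solution: C(t) = C_in + (C₀ − C_in) e^(−t/τ).
C(91.0) = 4.53 + (0.0704 − 4.53)·e^(−91.0/42.264) = 4.53 + (-4.4596)·0.11612 = 4.0121 mol/L.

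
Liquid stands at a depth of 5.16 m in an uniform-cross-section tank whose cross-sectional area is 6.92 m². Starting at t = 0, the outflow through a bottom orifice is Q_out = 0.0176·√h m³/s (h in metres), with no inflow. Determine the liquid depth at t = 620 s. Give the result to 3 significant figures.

2.20 m

A dh/dt = −Q_out = −0.0176 √h.
Separate and integrate: 2(√h − √h₀) = −(0.0176/A) t.
√h = √5.16 − 0.0176·620/(2·6.92) = 2.2716 − 0.78844 = 1.4831.
h = 1.4831² = 2.1997 m.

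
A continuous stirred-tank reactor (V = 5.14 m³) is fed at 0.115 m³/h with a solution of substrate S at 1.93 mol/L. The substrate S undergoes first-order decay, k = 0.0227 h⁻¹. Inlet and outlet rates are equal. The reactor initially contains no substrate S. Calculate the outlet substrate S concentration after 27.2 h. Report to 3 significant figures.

0.677 mol/L

V dC/dt = Q(C_in − C) − k V C.
This is linear with rate a = Q/V + k = 0.045074 h⁻¹.
C_ss = Q C_in/(Q + kV) = 0.95801 mol/L; C(t) = C_ss + (C₀ − C_ss) e^(−a t).
C(27.2) = 0.95801 + (-0.95801)·e^(−0.045074·27.2) = 0.95801 + (-0.95801)·0.29346 = 0.67687 mol/L.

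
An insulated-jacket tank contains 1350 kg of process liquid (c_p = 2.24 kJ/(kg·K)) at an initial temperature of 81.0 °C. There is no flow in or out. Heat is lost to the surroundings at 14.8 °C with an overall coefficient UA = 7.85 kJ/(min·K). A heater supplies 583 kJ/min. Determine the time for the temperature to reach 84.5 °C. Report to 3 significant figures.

219 min

Energy balance: M c_p dT/dt = −UA(T − T_amb) + Q̇.
τ = M c_p/UA = 385.22 min; T_ss = T_amb + Q̇/UA = 14.8 + 583/7.85 = 89.068 °C.
T(t) = T_ss + (T₀ − T_ss)e^(−t/τ); set T = 84.5:
t = −τ ln[(T − T_ss)/(T₀ − T_ss)] = −385.22 · ln(0.56616) = 219.14 min.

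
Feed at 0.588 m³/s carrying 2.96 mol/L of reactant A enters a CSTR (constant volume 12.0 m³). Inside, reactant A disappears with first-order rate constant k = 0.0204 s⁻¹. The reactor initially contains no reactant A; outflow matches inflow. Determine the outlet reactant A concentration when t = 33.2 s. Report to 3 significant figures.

Accumulation = in − out − consumed: V dC/dt = Q C_in − Q C − k V C.
This is linear with rate a = Q/V + k = 0.069400 s⁻¹.
C_ss = Q C_in/(Q + kV) = 2.0899 mol/L; C(t) = C_ss + (C₀ − C_ss) e^(−a t).
C(33.2) = 2.0899 + (-2.0899)·e^(−0.069400·33.2) = 2.0899 + (-2.0899)·0.099851 = 1.8812 mol/L.

1.88 mol/L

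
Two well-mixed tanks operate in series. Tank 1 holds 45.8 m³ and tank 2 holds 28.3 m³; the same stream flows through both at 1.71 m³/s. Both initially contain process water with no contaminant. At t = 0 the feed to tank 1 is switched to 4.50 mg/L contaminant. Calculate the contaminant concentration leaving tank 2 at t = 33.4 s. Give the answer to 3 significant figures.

Species balance on tank i: dCᵢ/dt = (Cᵢ₋₁ − Cᵢ)/τᵢ with τᵢ = Vᵢ/Q.
τ₁ = 45.8/1.71 = 26.784 s; τ₂ = 28.3/1.71 = 16.550 s.
Tank 1: C₁ = C_in(1 − e^(−t/τ₁)). Tank 2 (τ₁ ≠ τ₂): C₂ = C_in[1 − (τ₁ e^(−t/τ₁) − τ₂ e^(−t/τ₂))/(τ₁ − τ₂)].
At t = 33.4: e^(−t/τ₁) = 0.28736, e^(−t/τ₂) = 0.13290.
C₂ = 4.50·[1 − (26.784·0.28736 − 16.550·0.13290)/(10.234)] = 4.50·0.46286 = 2.0829 mg/L.

2.08 mg/L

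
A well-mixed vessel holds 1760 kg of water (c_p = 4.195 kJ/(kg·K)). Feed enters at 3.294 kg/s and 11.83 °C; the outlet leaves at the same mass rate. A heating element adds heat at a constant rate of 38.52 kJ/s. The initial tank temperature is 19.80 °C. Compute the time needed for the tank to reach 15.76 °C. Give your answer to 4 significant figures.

807.9 s

Unsteady energy balance on the tank contents: M c_p dT/dt = ṁ c_p (T_in − T) + 38.52.
τ = M/ṁ = 534.305 s; T_ss = T_in + Q̇/(ṁ c_p) = 14.6176 °C.
T(t) = T_ss + (T₀ − T_ss) e^(−t/τ). Set T = 15.76:
e^(−t/τ) = (15.76 − 14.6176)/(19.80 − 14.6176) = 0.220438
t = −534.305 · ln(0.220438) = 807.943 s.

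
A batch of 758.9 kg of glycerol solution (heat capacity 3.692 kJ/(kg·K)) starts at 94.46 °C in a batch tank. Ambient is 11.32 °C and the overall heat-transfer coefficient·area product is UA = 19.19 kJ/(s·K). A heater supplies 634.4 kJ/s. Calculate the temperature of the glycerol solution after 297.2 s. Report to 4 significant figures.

50.92 °C

First-law balance (no shaft work): M c_p dT/dt = −UA(T − T_amb) + Q̇.
dT/dt = (T_ss − T)/τ with T_ss = T_amb + Q̇/UA = 11.32 + 634.4/19.19 = 44.3789 °C, τ = M c_p/UA = 758.9·3.692/19.19 = 146.006 s.
T approaches T_ss exponentially: T(t) = T_ss + (T₀ − T_ss) e^(−t/τ).
T(297.2) = 44.3789 + (50.0811)·0.130611 = 50.9200 °C.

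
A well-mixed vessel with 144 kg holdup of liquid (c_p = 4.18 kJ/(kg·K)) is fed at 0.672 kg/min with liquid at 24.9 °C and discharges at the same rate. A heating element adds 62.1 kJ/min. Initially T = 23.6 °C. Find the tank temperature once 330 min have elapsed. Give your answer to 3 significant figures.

M c_p dT/dt = ṁ c_p (T_in − T) + Q̇.
Rearrange: dT/dt = (T_ss − T)/τ with τ = M/ṁ = 214.29 min and T_ss = T_in + Q̇/(ṁ c_p) = 47.008 °C.
This is linear first-order; T(t) = T_ss + (T₀ − T_ss) e^(−t/τ).
T(330) = 47.008 + (-23.408)·e^(−330/214.29) = 47.008 + (-23.408)·0.21438 = 41.990 °C.

42.0 °C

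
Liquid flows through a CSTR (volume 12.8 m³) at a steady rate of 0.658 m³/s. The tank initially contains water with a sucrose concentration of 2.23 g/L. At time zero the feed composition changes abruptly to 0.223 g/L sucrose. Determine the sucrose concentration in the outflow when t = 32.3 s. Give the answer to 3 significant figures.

0.604 g/L

Accumulation = in − out for the solute gives V dC/dt = Q(C_in − C).
Time constant τ = V/Q = 12.8/0.658 = 19.453 s.
C approaches C_in exponentially: C(t) = C_in + (C₀ − C_in) e^(−t/τ).
C(32.3) = 0.223 + (2.23 − 0.223)·e^(−32.3/19.453) = 0.223 + (2.0070)·0.19006 = 0.60445 g/L.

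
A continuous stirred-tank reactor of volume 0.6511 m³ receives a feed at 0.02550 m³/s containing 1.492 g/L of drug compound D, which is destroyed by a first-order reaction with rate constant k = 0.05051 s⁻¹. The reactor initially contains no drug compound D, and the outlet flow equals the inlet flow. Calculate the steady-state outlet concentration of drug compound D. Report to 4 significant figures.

Species balance: V dC/dt = Q C_in − Q C − k V C.
Steady state (dC/dt = 0): C_ss = Q C_in/(Q + kV) = C_in/(1 + kV/Q).
C_ss = 0.02550·1.492/(0.02550 + 0.05051·0.6511) = 0.0380460/0.0583871 = 0.651617 g/L.

0.6516 g/L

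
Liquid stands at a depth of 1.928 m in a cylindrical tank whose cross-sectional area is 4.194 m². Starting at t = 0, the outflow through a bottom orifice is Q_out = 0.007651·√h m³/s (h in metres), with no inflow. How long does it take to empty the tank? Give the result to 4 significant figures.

With no inflow, A dh/dt = −0.007651 √h.
Separate and integrate: 2(√h − √h₀) = −(0.007651/A) t.
Set h = 0: 2√h₀ = (0.007651/A) t_empty ⇒ t_empty = 2A√h₀/0.007651.
t_empty = 2·4.194·√1.928/0.007651 = 8.38800·1.38852/0.007651 = 1522.28 s.

1522 s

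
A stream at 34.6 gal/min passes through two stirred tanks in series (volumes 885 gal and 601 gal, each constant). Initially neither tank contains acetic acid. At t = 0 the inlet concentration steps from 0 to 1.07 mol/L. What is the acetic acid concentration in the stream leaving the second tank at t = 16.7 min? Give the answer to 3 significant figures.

0.200 mol/L

Time constants: τᵢ = Vᵢ/Q for each well-mixed tank.
τ₁ = 885/34.6 = 25.578 min; τ₂ = 601/34.6 = 17.370 min.
Tank 1: C₁ = C_in(1 − e^(−t/τ₁)). Tank 2 (τ₁ ≠ τ₂): C₂ = C_in[1 − (τ₁ e^(−t/τ₁) − τ₂ e^(−t/τ₂))/(τ₁ − τ₂)].
At t = 16.7: e^(−t/τ₁) = 0.52053, e^(−t/τ₂) = 0.38235.
C₂ = 1.07·[1 − (25.578·0.52053 − 17.370·0.38235)/(8.2081)] = 1.07·0.18704 = 0.20013 mol/L.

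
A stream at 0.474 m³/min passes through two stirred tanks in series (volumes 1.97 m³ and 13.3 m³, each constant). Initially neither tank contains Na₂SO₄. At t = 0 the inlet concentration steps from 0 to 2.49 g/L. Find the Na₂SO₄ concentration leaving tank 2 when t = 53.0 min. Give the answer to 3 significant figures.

Each tank obeys Vᵢ dCᵢ/dt = Q(Cᵢ₋₁ − Cᵢ), so τᵢ = Vᵢ/Q.
τ₁ = 1.97/0.474 = 4.1561 min; τ₂ = 13.3/0.474 = 28.059 min.
Solving the cascade with C₁(0)=C₂(0)=0 gives C₂(t) = C_in[1 − (τ₁ e^(−t/τ₁) − τ₂ e^(−t/τ₂))/(τ₁ − τ₂)].
At t = 53.0: e^(−t/τ₁) = 2.8957e-06, e^(−t/τ₂) = 0.15124.
C₂ = 2.49·[1 − (4.1561·2.8957e-06 − 28.059·0.15124)/(-23.903)] = 2.49·0.82246 = 2.0479 g/L.

2.05 g/L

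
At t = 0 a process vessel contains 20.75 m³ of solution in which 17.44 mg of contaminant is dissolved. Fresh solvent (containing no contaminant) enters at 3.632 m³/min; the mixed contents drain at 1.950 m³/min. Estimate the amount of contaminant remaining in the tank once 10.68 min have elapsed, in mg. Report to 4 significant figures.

Total volume: dV/dt = Q_in − Q_out = 1.68200 m³/min, so V(t) = 20.75 + 1.68200 t and V(10.68) = 38.7138 m³.
No contaminant enters, so dm/dt = −Q_out · (m/V).
Separate: dm/m = −Q_out dt/V(t) ⇒ ln(m/m₀) = −(Q_out/(Q_in−Q_out)) ln(V/V₀).
m = m₀ (V₀/V)^(Q_out/(Q_in−Q_out)) = 17.44 × (20.75/38.7138)^(1.15933) = 8.46338 mg.

8.463 mg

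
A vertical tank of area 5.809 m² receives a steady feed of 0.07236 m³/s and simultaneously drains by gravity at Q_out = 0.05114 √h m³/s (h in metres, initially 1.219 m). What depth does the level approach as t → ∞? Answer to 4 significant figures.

2.002 m

Mass balance (ρ constant): A dh/dt = Q_in − 0.05114 √h. At steady state dh/dt = 0:
Q_in = 0.05114 √h_ss ⇒ √h_ss = 0.07236/0.05114 = 1.41494.
h_ss = 1.41494² = 2.00205 m. (Since h₀ = 1.219 m < h_ss, the level will rise toward this value.)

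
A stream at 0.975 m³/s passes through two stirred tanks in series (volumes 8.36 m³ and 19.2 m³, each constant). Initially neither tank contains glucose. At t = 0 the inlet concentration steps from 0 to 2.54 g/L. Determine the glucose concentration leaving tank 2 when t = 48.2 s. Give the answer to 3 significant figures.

2.16 g/L

Species balance on tank i: dCᵢ/dt = (Cᵢ₋₁ − Cᵢ)/τᵢ with τᵢ = Vᵢ/Q.
τ₁ = 8.36/0.975 = 8.5744 s; τ₂ = 19.2/0.975 = 19.692 s.
Solving the cascade with C₁(0)=C₂(0)=0 gives C₂(t) = C_in[1 − (τ₁ e^(−t/τ₁) − τ₂ e^(−t/τ₂))/(τ₁ − τ₂)].
At t = 48.2: e^(−t/τ₁) = 0.0036195, e^(−t/τ₂) = 0.086496.
C₂ = 2.54·[1 − (8.5744·0.0036195 − 19.692·0.086496)/(-11.118)] = 2.54·0.84959 = 2.1580 g/L.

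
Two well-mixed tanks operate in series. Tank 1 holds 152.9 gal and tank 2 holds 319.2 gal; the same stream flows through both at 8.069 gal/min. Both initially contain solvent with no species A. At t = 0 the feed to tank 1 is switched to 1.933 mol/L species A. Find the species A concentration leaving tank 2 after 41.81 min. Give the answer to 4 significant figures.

0.8392 mol/L

Each tank obeys Vᵢ dCᵢ/dt = Q(Cᵢ₋₁ − Cᵢ), so τᵢ = Vᵢ/Q.
τ₁ = 152.9/8.069 = 18.9491 min; τ₂ = 319.2/8.069 = 39.5588 min.
Solving the cascade with C₁(0)=C₂(0)=0 gives C₂(t) = C_in[1 − (τ₁ e^(−t/τ₁) − τ₂ e^(−t/τ₂))/(τ₁ − τ₂)].
At t = 41.81: e^(−t/τ₁) = 0.110092, e^(−t/τ₂) = 0.347529.
C₂ = 1.933·[1 − (18.9491·0.110092 − 39.5588·0.347529)/(-20.6097)] = 1.933·0.434166 = 0.839243 mol/L.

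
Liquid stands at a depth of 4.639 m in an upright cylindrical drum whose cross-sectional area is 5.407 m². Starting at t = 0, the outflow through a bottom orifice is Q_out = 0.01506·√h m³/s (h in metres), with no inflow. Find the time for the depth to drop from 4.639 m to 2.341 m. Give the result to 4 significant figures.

Unsteady balance on liquid volume: A dh/dt = −0.01506 √h.
This is separable: 2 d(√h)/dt = −0.01506/A, so √h = √h₀ − (0.01506/(2A)) t.
t = 2A(√h₀ − √h)/0.01506 = 2·5.407·(√4.639 − √2.341)/0.01506
  = 10.8140 × (2.15383 − 1.53003) / 0.01506 = 447.927 s.

447.9 s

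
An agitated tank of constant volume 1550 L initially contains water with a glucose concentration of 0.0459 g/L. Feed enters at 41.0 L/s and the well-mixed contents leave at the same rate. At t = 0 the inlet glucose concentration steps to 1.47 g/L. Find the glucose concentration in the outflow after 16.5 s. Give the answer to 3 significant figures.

Accumulation = in − out for the solute gives V dC/dt = Q(C_in − C).
Rewrite as dC/dt + C/τ = C_in/τ, τ = V/Q = 37.805 s.
C approaches C_in exponentially: C(t) = C_in + (C₀ − C_in) e^(−t/τ).
C(16.5) = 1.47 + (0.0459 − 1.47)·e^(−16.5/37.805) = 1.47 + (-1.4241)·0.64633 = 0.54957 g/L.

0.550 g/L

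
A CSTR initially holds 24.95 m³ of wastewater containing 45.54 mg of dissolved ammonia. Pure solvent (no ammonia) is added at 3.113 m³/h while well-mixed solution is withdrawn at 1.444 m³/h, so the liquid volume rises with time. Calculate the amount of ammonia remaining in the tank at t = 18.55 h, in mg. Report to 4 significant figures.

Total volume: dV/dt = Q_in − Q_out = 1.66900 m³/h, so V(t) = 24.95 + 1.66900 t and V(18.55) = 55.9100 m³.
Species balance (pure solvent in): dm/dt = −Q_out · m/V(t).
Separate: dm/m = −Q_out dt/V(t) ⇒ ln(m/m₀) = −(Q_out/(Q_in−Q_out)) ln(V/V₀).
m = m₀ (V₀/V)^(Q_out/(Q_in−Q_out)) = 45.54 × (24.95/55.9100)^(0.865189) = 22.6576 mg.

22.66 mg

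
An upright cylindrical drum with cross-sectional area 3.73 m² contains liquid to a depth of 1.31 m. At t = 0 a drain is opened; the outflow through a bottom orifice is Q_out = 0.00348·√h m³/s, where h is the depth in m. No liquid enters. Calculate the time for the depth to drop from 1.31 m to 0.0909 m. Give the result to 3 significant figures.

Mass balance (ρ constant): A dh/dt = −0.00348 √h.
∫ h^(−1/2) dh = −(0.00348/A) ∫ dt, giving 2√h = 2√h₀ − (0.00348/A) t.
t = 2A(√h₀ − √h)/0.00348 = 2·3.73·(√1.31 − √0.0909)/0.00348
  = 7.4600 × (1.1446 − 0.30150) / 0.00348 = 1807.2 s.

1810 s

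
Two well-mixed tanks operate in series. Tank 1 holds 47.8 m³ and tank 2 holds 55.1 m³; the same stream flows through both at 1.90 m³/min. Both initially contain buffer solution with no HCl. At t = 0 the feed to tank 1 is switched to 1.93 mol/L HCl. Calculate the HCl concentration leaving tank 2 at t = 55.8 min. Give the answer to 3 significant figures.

Species balance on tank i: dCᵢ/dt = (Cᵢ₋₁ − Cᵢ)/τᵢ with τᵢ = Vᵢ/Q.
τ₁ = 47.8/1.90 = 25.158 min; τ₂ = 55.1/1.90 = 29.000 min.
Tank 1: C₁ = C_in(1 − e^(−t/τ₁)). Tank 2 (τ₁ ≠ τ₂): C₂ = C_in[1 − (τ₁ e^(−t/τ₁) − τ₂ e^(−t/τ₂))/(τ₁ − τ₂)].
At t = 55.8: e^(−t/τ₁) = 0.10883, e^(−t/τ₂) = 0.14600.
C₂ = 1.93·[1 − (25.158·0.10883 − 29.000·0.14600)/(-3.8421)] = 1.93·0.61058 = 1.1784 mol/L.

1.18 mol/L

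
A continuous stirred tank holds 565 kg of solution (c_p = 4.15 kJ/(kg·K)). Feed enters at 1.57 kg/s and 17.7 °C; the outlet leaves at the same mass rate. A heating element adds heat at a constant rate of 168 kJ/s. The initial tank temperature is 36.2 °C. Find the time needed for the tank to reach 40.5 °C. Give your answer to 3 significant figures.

Heat balance on the well-mixed liquid: M c_p dT/dt = ṁ c_p (T_in − T) + 168.
τ = M/ṁ = 359.87 s; T_ss = T_in + Q̇/(ṁ c_p) = 43.485 °C.
T(t) = T_ss + (T₀ − T_ss) e^(−t/τ). Set T = 40.5:
e^(−t/τ) = (40.5 − 43.485)/(36.2 − 43.485) = 0.40972
t = −359.87 · ln(0.40972) = 321.11 s.

321 s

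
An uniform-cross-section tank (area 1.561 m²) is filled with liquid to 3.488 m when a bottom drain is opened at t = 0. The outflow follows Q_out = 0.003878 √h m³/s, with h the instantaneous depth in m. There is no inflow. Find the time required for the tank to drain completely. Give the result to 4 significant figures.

A dh/dt = −Q_out = −0.003878 √h.
∫ h^(−1/2) dh = −(0.003878/A) ∫ dt, giving 2√h = 2√h₀ − (0.003878/A) t.
Tank is empty when √h = 0: t_empty = 2A√h₀/0.003878.
t_empty = 2·1.561·√3.488/0.003878 = 3.12200·1.86762/0.003878 = 1503.53 s.

1504 s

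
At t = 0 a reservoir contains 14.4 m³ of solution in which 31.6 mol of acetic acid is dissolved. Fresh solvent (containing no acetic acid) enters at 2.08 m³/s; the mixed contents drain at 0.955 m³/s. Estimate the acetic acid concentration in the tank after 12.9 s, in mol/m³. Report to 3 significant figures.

Total volume: dV/dt = Q_in − Q_out = 1.1250 m³/s, so V(t) = 14.4 + 1.1250 t and V(12.9) = 28.913 m³.
Species balance (pure solvent in): dm/dt = −Q_out · m/V(t).
Separate: dm/m = −Q_out dt/V(t) ⇒ ln(m/m₀) = −(Q_out/(Q_in−Q_out)) ln(V/V₀).
m = m₀ (V₀/V)^(Q_out/(Q_in−Q_out)) = 31.6 × (14.4/28.913)^(0.84889) = 17.487 mol.
C = m/V = 17.487/28.913 = 0.60482 mol/m³.

0.605 mol/m³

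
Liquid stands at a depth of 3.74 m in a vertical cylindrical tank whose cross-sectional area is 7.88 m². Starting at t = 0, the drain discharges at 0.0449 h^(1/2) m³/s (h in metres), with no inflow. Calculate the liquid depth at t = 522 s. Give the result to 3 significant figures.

Mass balance (ρ constant): A dh/dt = −0.0449 √h.
Separate and integrate: 2(√h − √h₀) = −(0.0449/A) t.
√h = √3.74 − 0.0449·522/(2·7.88) = 1.9339 − 1.4872 = 0.44674.
h = 0.44674² = 0.19957 m.

0.200 m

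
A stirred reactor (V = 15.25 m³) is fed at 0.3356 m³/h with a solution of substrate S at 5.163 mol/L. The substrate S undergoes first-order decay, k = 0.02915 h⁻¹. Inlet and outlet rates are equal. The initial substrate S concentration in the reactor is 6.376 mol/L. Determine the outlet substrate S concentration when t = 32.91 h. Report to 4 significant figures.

2.993 mol/L

Species balance: V dC/dt = Q C_in − Q C − k V C.
This is linear with rate a = Q/V + k = 0.0511566 h⁻¹.
C_ss = Q C_in/(Q + kV) = 2.22102 mol/L; C(t) = C_ss + (C₀ − C_ss) e^(−a t).
C(32.91) = 2.22102 + (4.15498)·e^(−0.0511566·32.91) = 2.22102 + (4.15498)·0.185711 = 2.99265 mol/L.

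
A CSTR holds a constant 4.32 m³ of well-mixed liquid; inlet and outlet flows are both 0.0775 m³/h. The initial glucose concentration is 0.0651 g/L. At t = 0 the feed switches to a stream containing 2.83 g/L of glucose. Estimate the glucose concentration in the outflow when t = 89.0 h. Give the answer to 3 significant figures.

2.27 g/L

Species balance on the tank: V dC/dt = Q(C_in − C).
Rewrite as dC/dt + C/τ = C_in/τ, τ = V/Q = 55.742 h.
C approaches C_in exponentially: C(t) = C_in + (C₀ − C_in) e^(−t/τ).
C(89.0) = 2.83 + (0.0651 − 2.83)·e^(−89.0/55.742) = 2.83 + (-2.7649)·0.20258 = 2.2699 g/L.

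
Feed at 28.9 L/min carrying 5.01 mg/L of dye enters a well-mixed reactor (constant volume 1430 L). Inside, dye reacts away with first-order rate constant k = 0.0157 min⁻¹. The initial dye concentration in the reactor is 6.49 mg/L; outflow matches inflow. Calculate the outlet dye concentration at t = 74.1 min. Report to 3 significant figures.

3.08 mg/L

Accumulation = in − out − consumed: V dC/dt = Q C_in − Q C − k V C.
This is linear with rate a = Q/V + k = 0.035910 min⁻¹.
C_ss = Q C_in/(Q + kV) = 2.8196 mg/L; C(t) = C_ss + (C₀ − C_ss) e^(−a t).
C(74.1) = 2.8196 + (3.6704)·e^(−0.035910·74.1) = 2.8196 + (3.6704)·0.069884 = 3.0761 mg/L.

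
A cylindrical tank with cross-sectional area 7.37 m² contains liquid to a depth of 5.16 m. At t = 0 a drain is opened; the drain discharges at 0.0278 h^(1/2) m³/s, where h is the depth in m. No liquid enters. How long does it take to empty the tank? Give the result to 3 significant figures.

Accumulation of liquid (constant cross-section A): A dh/dt = −0.0278 √h.
This is separable: 2 d(√h)/dt = −0.0278/A, so √h = √h₀ − (0.0278/(2A)) t.
Tank is empty when √h = 0: t_empty = 2A√h₀/0.0278.
t_empty = 2·7.37·√5.16/0.0278 = 14.740·2.2716/0.0278 = 1204.4 s.

1200 s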